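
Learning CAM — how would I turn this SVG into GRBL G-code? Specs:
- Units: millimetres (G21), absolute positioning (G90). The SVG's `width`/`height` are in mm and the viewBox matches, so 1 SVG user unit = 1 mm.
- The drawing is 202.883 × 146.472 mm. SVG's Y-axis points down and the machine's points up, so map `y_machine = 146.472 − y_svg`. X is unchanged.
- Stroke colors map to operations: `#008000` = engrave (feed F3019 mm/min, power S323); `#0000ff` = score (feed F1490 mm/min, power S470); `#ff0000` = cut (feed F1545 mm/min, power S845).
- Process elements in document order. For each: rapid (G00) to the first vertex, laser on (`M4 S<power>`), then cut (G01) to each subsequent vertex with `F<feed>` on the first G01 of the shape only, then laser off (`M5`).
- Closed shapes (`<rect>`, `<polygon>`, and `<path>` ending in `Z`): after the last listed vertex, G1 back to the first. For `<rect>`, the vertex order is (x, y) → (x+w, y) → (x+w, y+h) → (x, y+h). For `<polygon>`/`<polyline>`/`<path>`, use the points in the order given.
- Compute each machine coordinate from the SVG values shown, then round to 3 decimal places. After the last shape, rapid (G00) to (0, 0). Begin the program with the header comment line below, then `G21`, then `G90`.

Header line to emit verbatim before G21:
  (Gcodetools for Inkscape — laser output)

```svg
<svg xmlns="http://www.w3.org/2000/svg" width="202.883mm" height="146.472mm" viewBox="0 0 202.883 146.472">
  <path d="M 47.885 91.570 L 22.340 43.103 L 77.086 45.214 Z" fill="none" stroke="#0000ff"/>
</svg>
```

viewBox `0 0 202.883 146.472` with mm width/height → 1 unit = 1 mm. Flip: y_m = 146.472 − y_svg.

**Shape 1** — `<path>` regular polygon, stroke `#0000ff` → score (S470, F1490). Machine vertices: (47.885,54.902) → (22.340,103.369) → (77.086,101.258) → (47.885,54.902). Closed: final G1 returns to the first vertex.

(Gcodetools for Inkscape — laser output)
G21
G90
G00 X47.885 Y54.902
M4 S470
G01 X22.340 Y103.369 F1490
G01 X77.086 Y101.258
G01 X47.885 Y54.902
M5
G00 X0.000 Y0.000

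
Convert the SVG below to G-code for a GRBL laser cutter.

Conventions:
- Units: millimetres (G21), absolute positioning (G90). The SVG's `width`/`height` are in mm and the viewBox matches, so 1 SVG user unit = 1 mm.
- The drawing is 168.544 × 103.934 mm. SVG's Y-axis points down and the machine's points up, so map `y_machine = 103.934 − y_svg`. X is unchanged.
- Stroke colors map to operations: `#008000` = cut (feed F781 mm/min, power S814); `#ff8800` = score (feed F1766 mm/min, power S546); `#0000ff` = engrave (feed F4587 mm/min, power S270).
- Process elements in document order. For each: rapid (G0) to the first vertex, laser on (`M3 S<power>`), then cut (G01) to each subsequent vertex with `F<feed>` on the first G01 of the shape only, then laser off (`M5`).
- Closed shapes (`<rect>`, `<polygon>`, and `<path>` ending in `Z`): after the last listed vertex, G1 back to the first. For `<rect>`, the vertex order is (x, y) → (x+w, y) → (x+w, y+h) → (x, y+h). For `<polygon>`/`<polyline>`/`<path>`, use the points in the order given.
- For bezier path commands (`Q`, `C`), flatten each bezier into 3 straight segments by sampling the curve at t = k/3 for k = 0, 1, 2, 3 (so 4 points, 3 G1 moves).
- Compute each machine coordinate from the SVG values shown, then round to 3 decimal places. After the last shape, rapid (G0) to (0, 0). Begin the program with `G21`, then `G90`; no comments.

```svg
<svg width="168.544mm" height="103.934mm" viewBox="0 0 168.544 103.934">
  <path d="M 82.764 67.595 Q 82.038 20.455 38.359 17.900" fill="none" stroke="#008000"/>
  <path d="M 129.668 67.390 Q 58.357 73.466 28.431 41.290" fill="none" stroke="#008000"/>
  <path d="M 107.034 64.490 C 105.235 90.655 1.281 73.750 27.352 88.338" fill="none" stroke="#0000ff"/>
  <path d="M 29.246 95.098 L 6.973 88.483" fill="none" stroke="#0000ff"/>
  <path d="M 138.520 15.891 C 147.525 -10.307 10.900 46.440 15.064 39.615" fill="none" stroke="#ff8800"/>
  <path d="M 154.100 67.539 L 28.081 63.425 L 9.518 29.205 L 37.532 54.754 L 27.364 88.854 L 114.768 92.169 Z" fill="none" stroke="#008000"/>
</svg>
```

G21
G90
G0 X82.764 Y36.339
M3 S814
G01 X77.507 Y62.812 F781
G01 X62.706 Y79.377
G01 X38.359 Y86.034
M5
G0 X129.668 Y36.544
M3 S814
G01 X86.726 Y36.744 F781
G01 X52.980 Y45.444
G01 X28.431 Y62.644
M5
G0 X107.034 Y39.444
M3 S270
G01 X79.783 Y24.874 F4587
G01 X36.023 Y22.448
G01 X27.352 Y15.596
M5
G0 X29.246 Y8.836
M3 S270
G01 X6.973 Y15.451 F4587
M5
G0 X138.520 Y88.043
M3 S546
G01 X109.590 Y92.019 F1766
G01 X47.222 Y73.258
G01 X15.064 Y64.319
M5
G0 X154.100 Y36.395
M3 S814
G01 X28.081 Y40.509 F781
G01 X9.518 Y74.729
G01 X37.532 Y49.180
G01 X27.364 Y15.080
G01 X114.768 Y11.765
G01 X154.100 Y36.395
M5
G0 X0.000 Y0.000

1 u = 1 mm; y_m = 103.934 − y.

[1] `<path>` quadratic bezier, #008000→cut S814 F781: (82.764,36.339) → (77.507,62.812) → (62.706,79.377) → (38.359,86.034)

[2] `<path>` quadratic bezier, #008000→cut S814 F781: (129.668,36.544) → (86.726,36.744) → (52.980,45.444) → (28.431,62.644)

[3] `<path>` cubic bezier, #0000ff→engrave S270 F4587: (107.034,39.444) → (79.783,24.874) → (36.023,22.448) → (27.352,15.596)

[4] `<path>` line segment, #0000ff→engrave S270 F4587: (29.246,8.836) → (6.973,15.451)

[5] `<path>` cubic bezier, #ff8800→score S546 F1766: (138.520,88.043) → (109.590,92.019) → (47.222,73.258) → (15.064,64.319)

[6] `<path>` closed polygon, #008000→cut S814 F781: (154.100,36.395) → (28.081,40.509) → (9.518,74.729) → (37.532,49.180) → (27.364,15.080) → (114.768,11.765) → (154.100,36.395) (closed)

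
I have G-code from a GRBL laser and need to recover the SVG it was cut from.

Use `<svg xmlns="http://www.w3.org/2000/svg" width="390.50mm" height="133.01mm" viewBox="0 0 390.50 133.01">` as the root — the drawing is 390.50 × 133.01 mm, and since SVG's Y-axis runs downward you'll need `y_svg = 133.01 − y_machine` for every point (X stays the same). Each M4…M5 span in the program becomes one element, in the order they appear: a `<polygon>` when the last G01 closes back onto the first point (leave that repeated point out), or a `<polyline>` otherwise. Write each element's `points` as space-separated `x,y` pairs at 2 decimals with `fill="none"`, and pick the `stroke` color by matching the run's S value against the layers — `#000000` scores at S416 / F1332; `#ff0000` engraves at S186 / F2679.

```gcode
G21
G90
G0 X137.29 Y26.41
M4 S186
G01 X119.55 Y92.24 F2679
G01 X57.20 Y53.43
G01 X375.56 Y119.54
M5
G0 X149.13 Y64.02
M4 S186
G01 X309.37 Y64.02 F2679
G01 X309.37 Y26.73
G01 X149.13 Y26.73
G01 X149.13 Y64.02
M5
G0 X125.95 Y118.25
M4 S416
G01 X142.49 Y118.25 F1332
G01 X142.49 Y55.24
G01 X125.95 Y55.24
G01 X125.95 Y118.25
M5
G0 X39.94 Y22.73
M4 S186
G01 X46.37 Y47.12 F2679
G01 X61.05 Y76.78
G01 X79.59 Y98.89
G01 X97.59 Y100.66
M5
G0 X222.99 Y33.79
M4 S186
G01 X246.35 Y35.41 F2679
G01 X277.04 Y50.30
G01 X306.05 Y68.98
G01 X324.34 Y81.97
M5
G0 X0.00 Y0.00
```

<svg xmlns="http://www.w3.org/2000/svg" width="390.50mm" height="133.01mm" viewBox="0 0 390.50 133.01">
  <polyline points="137.29,106.60 119.55,40.77 57.20,79.58 375.56,13.47" fill="none" stroke="#ff0000"/>
  <polygon points="149.13,68.99 309.37,68.99 309.37,106.28 149.13,106.28" fill="none" stroke="#ff0000"/>
  <polygon points="125.95,14.76 142.49,14.76 142.49,77.77 125.95,77.77" fill="none" stroke="#000000"/>
  <polyline points="39.94,110.28 46.37,85.89 61.05,56.23 79.59,34.12 97.59,32.35" fill="none" stroke="#ff0000"/>
  <polyline points="222.99,99.22 246.35,97.60 277.04,82.71 306.05,64.03 324.34,51.04" fill="none" stroke="#ff0000"/>
</svg>

Each laser-on run becomes one SVG element. Flip Y back into SVG space with y_svg = 133.01 − y_machine.

Run 1: power S186 maps to stroke `#ff0000` (engrave). The run is open, so emit a `<polyline>` with points (Y-flipped): 137.29,106.60 119.55,40.77 57.20,79.58 375.56,13.47.

Run 2: the run's S186 means `#ff0000` (engrave). The run returns to its start, so emit a `<polygon>` with points (Y-flipped): 149.13,68.99 309.37,68.99 309.37,106.28 149.13,106.28.

Run 3: S416 ⇒ score layer `#000000`. The run returns to its start, so emit a `<polygon>` with points (Y-flipped): 125.95,14.76 142.49,14.76 142.49,77.77 125.95,77.77.

Run 4: power S186 maps to stroke `#ff0000` (engrave). The run is open, so emit a `<polyline>` with points (Y-flipped): 39.94,110.28 46.37,85.89 61.05,56.23 79.59,34.12 97.59,32.35.

Run 5: S186 ⇒ engrave layer `#ff0000`. The run is open, so emit a `<polyline>` with points (Y-flipped): 222.99,99.22 246.35,97.60 277.04,82.71 306.05,64.03 324.34,51.04.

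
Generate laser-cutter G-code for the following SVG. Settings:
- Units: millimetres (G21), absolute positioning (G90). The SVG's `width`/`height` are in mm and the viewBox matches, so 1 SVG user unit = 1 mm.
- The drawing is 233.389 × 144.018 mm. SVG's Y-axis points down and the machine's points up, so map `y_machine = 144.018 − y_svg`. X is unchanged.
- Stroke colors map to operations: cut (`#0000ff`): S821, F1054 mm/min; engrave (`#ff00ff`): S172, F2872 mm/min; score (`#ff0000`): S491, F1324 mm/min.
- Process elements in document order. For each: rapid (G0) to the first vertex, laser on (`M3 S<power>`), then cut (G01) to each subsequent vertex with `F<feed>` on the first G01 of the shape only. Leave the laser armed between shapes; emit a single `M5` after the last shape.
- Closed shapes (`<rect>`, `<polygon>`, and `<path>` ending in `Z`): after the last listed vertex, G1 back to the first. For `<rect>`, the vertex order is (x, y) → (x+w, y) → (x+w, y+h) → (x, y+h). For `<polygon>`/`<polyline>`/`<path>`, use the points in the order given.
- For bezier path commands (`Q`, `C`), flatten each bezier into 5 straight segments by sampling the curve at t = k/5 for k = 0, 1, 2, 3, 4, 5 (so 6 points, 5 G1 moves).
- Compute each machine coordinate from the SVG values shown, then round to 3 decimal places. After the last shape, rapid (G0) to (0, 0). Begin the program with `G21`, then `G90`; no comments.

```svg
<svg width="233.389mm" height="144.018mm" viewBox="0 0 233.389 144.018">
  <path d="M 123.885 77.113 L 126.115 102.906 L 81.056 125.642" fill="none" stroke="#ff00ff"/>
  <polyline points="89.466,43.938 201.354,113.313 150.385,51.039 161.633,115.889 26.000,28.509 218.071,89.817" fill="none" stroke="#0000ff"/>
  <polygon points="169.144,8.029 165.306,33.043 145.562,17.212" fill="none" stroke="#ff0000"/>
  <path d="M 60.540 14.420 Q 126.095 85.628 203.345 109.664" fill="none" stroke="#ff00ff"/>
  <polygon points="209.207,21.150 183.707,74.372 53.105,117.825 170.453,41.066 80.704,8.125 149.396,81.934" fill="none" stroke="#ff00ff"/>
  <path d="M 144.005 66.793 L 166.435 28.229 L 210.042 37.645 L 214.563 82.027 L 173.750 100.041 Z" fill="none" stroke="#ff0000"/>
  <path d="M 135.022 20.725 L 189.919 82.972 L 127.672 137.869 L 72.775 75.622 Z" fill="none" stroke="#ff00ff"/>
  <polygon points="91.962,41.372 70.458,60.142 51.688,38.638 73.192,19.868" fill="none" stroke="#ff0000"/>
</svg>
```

viewBox `0 0 233.389 144.018` with mm width/height → 1 unit = 1 mm. Flip: y_m = 144.018 − y_svg.

**Shape 1** — `<path>` open polyline, stroke `#ff00ff` → engrave (S172, F2872). Machine vertices: (123.885,66.905) → (126.115,41.112) → (81.056,18.376). Open path.

**Shape 2** — `<polyline>` open polyline, stroke `#0000ff` → cut (S821, F1054). Machine vertices: (89.466,100.080) → (201.354,30.705) → (150.385,92.979) → (161.633,28.129) → (26.000,115.509) → (218.071,54.201). Open path.

**Shape 3** — `<polygon>` regular polygon, stroke `#ff0000` → score (S491, F1324). Machine vertices: (169.144,135.989) → (165.306,110.975) → (145.562,126.806) → (169.144,135.989). Closed: final G1 returns to the first vertex.

**Shape 4** — `<path>` quadratic bezier, stroke `#ff00ff` → engrave (S172, F2872). Control points (SVG): P0=(60.540,14.420), P1=(126.095,85.628), P2=(203.345,109.664); sampled at t=k/5. Machine vertices: (60.540,129.598) → (87.230,103.002) → (114.855,80.179) → (143.416,61.130) → (172.913,45.855) → (203.345,34.354). Open path.

**Shape 5** — `<polygon>` closed polygon, stroke `#ff00ff` → engrave (S172, F2872). Machine vertices: (209.207,122.868) → (183.707,69.646) → (53.105,26.193) → (170.453,102.952) → (80.704,135.893) → (149.396,62.084) → (209.207,122.868). Closed: final G1 returns to the first vertex.

**Shape 6** — `<path>` regular polygon, stroke `#ff0000` → score (S491, F1324). Machine vertices: (144.005,77.225) → (166.435,115.789) → (210.042,106.373) → (214.563,61.991) → (173.750,43.977) → (144.005,77.225). Closed: final G1 returns to the first vertex.

**Shape 7** — `<path>` regular polygon, stroke `#ff00ff` → engrave (S172, F2872). Machine vertices: (135.022,123.293) → (189.919,61.046) → (127.672,6.149) → (72.775,68.396) → (135.022,123.293). Closed: final G1 returns to the first vertex.

**Shape 8** — `<polygon>` regular polygon, stroke `#ff0000` → score (S491, F1324). Machine vertices: (91.962,102.646) → (70.458,83.876) → (51.688,105.380) → (73.192,124.150) → (91.962,102.646). Closed: final G1 returns to the first vertex.

G21
G90
G0 X123.885 Y66.905
M3 S172
G01 X126.115 Y41.112 F2872
G01 X81.056 Y18.376
G0 X89.466 Y100.080
M3 S821
G01 X201.354 Y30.705 F1054
G01 X150.385 Y92.979
G01 X161.633 Y28.129
G01 X26.000 Y115.509
G01 X218.071 Y54.201
G0 X169.144 Y135.989
M3 S491
G01 X165.306 Y110.975 F1324
G01 X145.562 Y126.806
G01 X169.144 Y135.989
G0 X60.540 Y129.598
M3 S172
G01 X87.230 Y103.002 F2872
G01 X114.855 Y80.179
G01 X143.416 Y61.130
G01 X172.913 Y45.855
G01 X203.345 Y34.354
G0 X209.207 Y122.868
M3 S172
G01 X183.707 Y69.646 F2872
G01 X53.105 Y26.193
G01 X170.453 Y102.952
G01 X80.704 Y135.893
G01 X149.396 Y62.084
G01 X209.207 Y122.868
G0 X144.005 Y77.225
M3 S491
G01 X166.435 Y115.789 F1324
G01 X210.042 Y106.373
G01 X214.563 Y61.991
G01 X173.750 Y43.977
G01 X144.005 Y77.225
G0 X135.022 Y123.293
M3 S172
G01 X189.919 Y61.046 F2872
G01 X127.672 Y6.149
G01 X72.775 Y68.396
G01 X135.022 Y123.293
G0 X91.962 Y102.646
M3 S491
G01 X70.458 Y83.876 F1324
G01 X51.688 Y105.380
G01 X73.192 Y124.150
G01 X91.962 Y102.646
M5
G0 X0.000 Y0.000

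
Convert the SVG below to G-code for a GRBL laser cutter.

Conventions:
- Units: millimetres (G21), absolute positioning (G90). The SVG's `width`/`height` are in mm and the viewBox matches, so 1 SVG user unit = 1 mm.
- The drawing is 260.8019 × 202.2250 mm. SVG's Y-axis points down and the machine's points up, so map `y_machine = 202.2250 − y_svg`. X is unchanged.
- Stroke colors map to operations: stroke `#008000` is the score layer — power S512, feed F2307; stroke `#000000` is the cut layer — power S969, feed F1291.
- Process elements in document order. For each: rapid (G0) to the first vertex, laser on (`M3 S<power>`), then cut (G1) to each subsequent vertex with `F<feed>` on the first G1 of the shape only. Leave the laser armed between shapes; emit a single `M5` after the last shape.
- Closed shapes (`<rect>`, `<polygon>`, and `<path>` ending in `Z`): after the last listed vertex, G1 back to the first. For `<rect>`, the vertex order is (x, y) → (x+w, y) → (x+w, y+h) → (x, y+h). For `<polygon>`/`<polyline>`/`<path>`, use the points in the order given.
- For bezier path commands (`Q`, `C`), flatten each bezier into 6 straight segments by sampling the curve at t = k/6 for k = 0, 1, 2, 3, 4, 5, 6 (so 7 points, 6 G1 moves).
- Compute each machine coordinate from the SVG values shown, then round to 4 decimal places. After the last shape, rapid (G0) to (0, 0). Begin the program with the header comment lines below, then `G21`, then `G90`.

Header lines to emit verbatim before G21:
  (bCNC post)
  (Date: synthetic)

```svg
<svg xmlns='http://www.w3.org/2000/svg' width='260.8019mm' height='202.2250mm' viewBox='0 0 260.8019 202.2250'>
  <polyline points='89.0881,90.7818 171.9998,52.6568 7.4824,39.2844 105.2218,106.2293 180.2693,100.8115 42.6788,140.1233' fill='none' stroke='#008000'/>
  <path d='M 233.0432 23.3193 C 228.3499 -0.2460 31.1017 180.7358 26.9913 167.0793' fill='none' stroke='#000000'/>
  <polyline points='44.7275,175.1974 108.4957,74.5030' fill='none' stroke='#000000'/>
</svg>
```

Since the viewBox matches the mm dimensions, user units are millimetres directly. The only transform is the Y-flip y_m = 202.2250 − y_svg.

Shape 1 is a open polyline drawn with `<polyline>`. Its stroke #008000 means score at S512, F2307. After flipping Y the toolpath is (89.0881,111.4432) → (171.9998,149.5682) → (7.4824,162.9406) → (105.2218,95.9957) → (180.2693,101.4135) → (42.6788,62.1017).

Shape 2 is a cubic bezier drawn with `<path>`. Its stroke #000000 means cut at S969, F1291. After flipping Y the toolpath is (233.0432,178.9057) → (216.4359,175.4908) → (178.4498,149.0733) → (129.7987,110.7415) → (81.1961,71.5840) → (43.3557,42.6892) → (26.9913,35.1457).

Shape 3 is a line segment drawn with `<polyline>`. Its stroke #000000 means cut at S969, F1291. After flipping Y the toolpath is (44.7275,27.0276) → (108.4957,127.7220).

(bCNC post)
(Date: synthetic)
G21
G90
G0 X89.0881 Y111.4432
M3 S512
G1 X171.9998 Y149.5682 F2307
G1 X7.4824 Y162.9406
G1 X105.2218 Y95.9957
G1 X180.2693 Y101.4135
G1 X42.6788 Y62.1017
G0 X233.0432 Y178.9057
M3 S969
G1 X216.4359 Y175.4908 F1291
G1 X178.4498 Y149.0733
G1 X129.7987 Y110.7415
G1 X81.1961 Y71.5840
G1 X43.3557 Y42.6892
G1 X26.9913 Y35.1457
G0 X44.7275 Y27.0276
M3 S969
G1 X108.4957 Y127.7220 F1291
M5
G0 X0.0000 Y0.0000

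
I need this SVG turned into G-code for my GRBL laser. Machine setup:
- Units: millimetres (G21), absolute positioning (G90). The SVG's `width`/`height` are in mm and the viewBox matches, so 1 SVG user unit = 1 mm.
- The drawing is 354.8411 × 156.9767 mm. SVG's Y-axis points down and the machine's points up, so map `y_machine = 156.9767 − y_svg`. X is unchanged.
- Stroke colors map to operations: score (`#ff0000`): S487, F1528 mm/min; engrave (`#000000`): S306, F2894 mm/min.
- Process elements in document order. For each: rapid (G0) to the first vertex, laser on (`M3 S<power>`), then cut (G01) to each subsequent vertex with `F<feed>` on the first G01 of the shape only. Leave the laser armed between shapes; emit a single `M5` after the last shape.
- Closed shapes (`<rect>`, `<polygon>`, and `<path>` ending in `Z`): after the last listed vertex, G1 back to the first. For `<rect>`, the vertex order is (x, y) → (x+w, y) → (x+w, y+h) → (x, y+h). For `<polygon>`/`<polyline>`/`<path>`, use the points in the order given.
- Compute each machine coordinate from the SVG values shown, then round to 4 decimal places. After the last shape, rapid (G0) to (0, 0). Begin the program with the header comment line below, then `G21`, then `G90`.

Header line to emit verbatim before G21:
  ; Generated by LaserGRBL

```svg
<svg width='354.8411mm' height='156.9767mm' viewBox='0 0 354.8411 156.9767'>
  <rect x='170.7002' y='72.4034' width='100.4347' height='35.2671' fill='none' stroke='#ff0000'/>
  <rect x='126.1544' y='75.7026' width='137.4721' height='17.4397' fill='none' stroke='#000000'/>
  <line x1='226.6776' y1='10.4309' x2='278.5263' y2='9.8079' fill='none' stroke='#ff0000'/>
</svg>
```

; Generated by LaserGRBL
G21
G90
G0 X170.7002 Y84.5733
M3 S487
G01 X271.1349 Y84.5733 F1528
G01 X271.1349 Y49.3062
G01 X170.7002 Y49.3062
G01 X170.7002 Y84.5733
G0 X126.1544 Y81.2741
M3 S306
G01 X263.6265 Y81.2741 F2894
G01 X263.6265 Y63.8344
G01 X126.1544 Y63.8344
G01 X126.1544 Y81.2741
G0 X226.6776 Y146.5458
M3 S487
G01 X278.5263 Y147.1688 F1528
M5
G0 X0.0000 Y0.0000

viewBox `0 0 354.8411 156.9767` with mm width/height → 1 unit = 1 mm. Flip: y_m = 156.9767 − y_svg.

**Shape 1** — `<rect>` rectangle, stroke `#ff0000` → score (S487, F1528). Machine vertices: (170.7002,84.5733) → (271.1349,84.5733) → (271.1349,49.3062) → (170.7002,49.3062) → (170.7002,84.5733). Closed: final G1 returns to the first vertex.

**Shape 2** — `<rect>` rectangle, stroke `#000000` → engrave (S306, F2894). Machine vertices: (126.1544,81.2741) → (263.6265,81.2741) → (263.6265,63.8344) → (126.1544,63.8344) → (126.1544,81.2741). Closed: final G1 returns to the first vertex.

**Shape 3** — `<line>` line segment, stroke `#ff0000` → score (S487, F1528). Machine vertices: (226.6776,146.5458) → (278.5263,147.1688). Open path.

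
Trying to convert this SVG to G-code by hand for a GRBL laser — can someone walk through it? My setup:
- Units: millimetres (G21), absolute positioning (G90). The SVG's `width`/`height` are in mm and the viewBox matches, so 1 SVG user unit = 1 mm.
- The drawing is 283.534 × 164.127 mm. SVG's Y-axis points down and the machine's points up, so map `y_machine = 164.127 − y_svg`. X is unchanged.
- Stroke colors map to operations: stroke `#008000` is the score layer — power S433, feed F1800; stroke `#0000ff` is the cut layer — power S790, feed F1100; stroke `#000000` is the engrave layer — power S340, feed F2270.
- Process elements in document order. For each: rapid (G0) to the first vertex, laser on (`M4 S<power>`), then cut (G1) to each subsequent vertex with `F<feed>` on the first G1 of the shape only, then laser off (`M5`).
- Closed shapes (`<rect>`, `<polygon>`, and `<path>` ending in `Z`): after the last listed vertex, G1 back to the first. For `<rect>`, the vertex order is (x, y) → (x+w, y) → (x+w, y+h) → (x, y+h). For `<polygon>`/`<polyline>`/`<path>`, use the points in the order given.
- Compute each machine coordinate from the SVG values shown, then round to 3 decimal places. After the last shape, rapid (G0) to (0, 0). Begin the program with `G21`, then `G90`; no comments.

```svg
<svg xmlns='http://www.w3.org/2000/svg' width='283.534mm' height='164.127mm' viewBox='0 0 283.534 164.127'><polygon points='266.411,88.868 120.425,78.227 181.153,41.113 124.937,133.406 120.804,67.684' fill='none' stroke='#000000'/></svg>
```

G21
G90
G0 X266.411 Y75.259
M4 S340
G1 X120.425 Y85.900 F2270
G1 X181.153 Y123.014
G1 X124.937 Y30.721
G1 X120.804 Y96.443
G1 X266.411 Y75.259
M5
G0 X0.000 Y0.000

1 u = 1 mm; y_m = 164.127 − y.

[1] `<polygon>` closed polygon, #000000→engrave S340 F2270: (266.411,75.259) → (120.425,85.900) → (181.153,123.014) → (124.937,30.721) → (120.804,96.443) → (266.411,75.259) (closed)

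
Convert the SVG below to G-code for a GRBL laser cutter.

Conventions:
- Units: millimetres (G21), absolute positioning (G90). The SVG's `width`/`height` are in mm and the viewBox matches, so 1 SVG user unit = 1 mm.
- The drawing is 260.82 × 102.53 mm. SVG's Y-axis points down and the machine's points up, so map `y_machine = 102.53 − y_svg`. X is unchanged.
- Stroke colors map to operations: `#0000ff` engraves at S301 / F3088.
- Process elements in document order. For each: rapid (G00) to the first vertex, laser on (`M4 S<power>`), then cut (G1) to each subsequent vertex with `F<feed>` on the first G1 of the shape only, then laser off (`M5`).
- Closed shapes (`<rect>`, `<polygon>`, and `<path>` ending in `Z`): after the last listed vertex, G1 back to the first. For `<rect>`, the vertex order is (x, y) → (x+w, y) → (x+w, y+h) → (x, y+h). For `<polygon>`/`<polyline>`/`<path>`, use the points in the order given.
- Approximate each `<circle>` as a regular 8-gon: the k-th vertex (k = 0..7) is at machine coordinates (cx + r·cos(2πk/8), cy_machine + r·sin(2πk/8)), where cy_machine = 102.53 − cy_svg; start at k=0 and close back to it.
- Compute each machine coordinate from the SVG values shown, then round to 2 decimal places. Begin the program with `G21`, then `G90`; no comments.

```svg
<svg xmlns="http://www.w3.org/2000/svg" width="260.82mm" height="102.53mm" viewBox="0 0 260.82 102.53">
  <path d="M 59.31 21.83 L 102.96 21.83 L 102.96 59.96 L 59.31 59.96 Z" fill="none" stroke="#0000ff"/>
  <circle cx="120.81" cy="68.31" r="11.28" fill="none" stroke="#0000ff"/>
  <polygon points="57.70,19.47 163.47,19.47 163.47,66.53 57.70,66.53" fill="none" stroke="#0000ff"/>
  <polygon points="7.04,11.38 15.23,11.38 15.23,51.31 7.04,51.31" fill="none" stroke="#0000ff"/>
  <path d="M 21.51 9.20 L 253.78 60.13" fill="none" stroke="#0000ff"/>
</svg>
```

G21
G90
G00 X59.31 Y80.70
M4 S301
G1 X102.96 Y80.70 F3088
G1 X102.96 Y42.57
G1 X59.31 Y42.57
G1 X59.31 Y80.70
M5
G00 X132.09 Y34.22
M4 S301
G1 X128.79 Y42.20 F3088
G1 X120.81 Y45.50
G1 X112.83 Y42.20
G1 X109.53 Y34.22
G1 X112.83 Y26.24
G1 X120.81 Y22.94
G1 X128.79 Y26.24
G1 X132.09 Y34.22
M5
G00 X57.70 Y83.06
M4 S301
G1 X163.47 Y83.06 F3088
G1 X163.47 Y36.00
G1 X57.70 Y36.00
G1 X57.70 Y83.06
M5
G00 X7.04 Y91.15
M4 S301
G1 X15.23 Y91.15 F3088
G1 X15.23 Y51.22
G1 X7.04 Y51.22
G1 X7.04 Y91.15
M5
G00 X21.51 Y93.33
M4 S301
G1 X253.78 Y42.40 F3088
M5

Since the viewBox matches the mm dimensions, user units are millimetres directly. The only transform is the Y-flip y_m = 102.53 − y_svg.

Shape 1 is a rectangle drawn with `<path>`. Its stroke #0000ff means engrave at S301, F3088. After flipping Y the toolpath is (59.31,80.70) → (102.96,80.70) → (102.96,42.57) → (59.31,42.57) → (59.31,80.70), returning to the start.

Shape 2 is a circle drawn with `<circle>`. Its stroke #0000ff means engrave at S301, F3088. After flipping Y the toolpath is (132.09,34.22) → (128.79,42.20) → (120.81,45.50) → (112.83,42.20) → (109.53,34.22) → (112.83,26.24) → (120.81,22.94) → (128.79,26.24) → (132.09,34.22), returning to the start.

Shape 3 is a rectangle drawn with `<polygon>`. Its stroke #0000ff means engrave at S301, F3088. After flipping Y the toolpath is (57.70,83.06) → (163.47,83.06) → (163.47,36.00) → (57.70,36.00) → (57.70,83.06), returning to the start.

Shape 4 is a rectangle drawn with `<polygon>`. Its stroke #0000ff means engrave at S301, F3088. After flipping Y the toolpath is (7.04,91.15) → (15.23,91.15) → (15.23,51.22) → (7.04,51.22) → (7.04,91.15), returning to the start.

Shape 5 is a line segment drawn with `<path>`. Its stroke #0000ff means engrave at S301, F3088. After flipping Y the toolpath is (21.51,93.33) → (253.78,42.40).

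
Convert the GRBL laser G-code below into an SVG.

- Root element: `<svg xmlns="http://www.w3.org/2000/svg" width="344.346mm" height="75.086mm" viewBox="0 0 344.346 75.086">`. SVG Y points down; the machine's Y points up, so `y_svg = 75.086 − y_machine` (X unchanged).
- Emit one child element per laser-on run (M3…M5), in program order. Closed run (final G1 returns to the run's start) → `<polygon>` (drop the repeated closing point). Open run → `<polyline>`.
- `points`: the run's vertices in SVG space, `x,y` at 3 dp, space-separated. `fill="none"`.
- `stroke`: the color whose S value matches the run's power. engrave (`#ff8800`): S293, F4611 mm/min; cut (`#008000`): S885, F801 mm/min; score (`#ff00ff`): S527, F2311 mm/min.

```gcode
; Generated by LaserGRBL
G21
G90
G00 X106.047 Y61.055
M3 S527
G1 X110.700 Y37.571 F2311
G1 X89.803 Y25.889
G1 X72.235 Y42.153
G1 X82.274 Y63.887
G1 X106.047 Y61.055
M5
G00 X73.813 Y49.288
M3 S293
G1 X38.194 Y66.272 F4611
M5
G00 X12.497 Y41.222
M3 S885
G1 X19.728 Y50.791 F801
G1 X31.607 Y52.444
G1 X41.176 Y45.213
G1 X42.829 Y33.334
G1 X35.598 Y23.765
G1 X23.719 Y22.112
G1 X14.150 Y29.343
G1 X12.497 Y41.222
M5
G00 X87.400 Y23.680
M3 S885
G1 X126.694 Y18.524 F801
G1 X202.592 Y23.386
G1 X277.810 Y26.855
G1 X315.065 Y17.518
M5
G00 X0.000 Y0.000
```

<svg xmlns="http://www.w3.org/2000/svg" width="344.346mm" height="75.086mm" viewBox="0 0 344.346 75.086">
  <polygon points="106.047,14.031 110.700,37.515 89.803,49.197 72.235,32.933 82.274,11.199" fill="none" stroke="#ff00ff"/>
  <polyline points="73.813,25.798 38.194,8.814" fill="none" stroke="#ff8800"/>
  <polygon points="12.497,33.864 19.728,24.295 31.607,22.642 41.176,29.873 42.829,41.752 35.598,51.321 23.719,52.974 14.150,45.743" fill="none" stroke="#008000"/>
  <polyline points="87.400,51.406 126.694,56.562 202.592,51.700 277.810,48.231 315.065,57.568" fill="none" stroke="#008000"/>
</svg>

y_svg = 75.086 − y_m.

[1] S527→`#ff00ff` (score); closed run; points: 106.047,14.031 110.700,37.515 89.803,49.197 72.235,32.933 82.274,11.199

[2] S293→`#ff8800` (engrave); open run; points: 73.813,25.798 38.194,8.814

[3] S885→`#008000` (cut); closed run; points: 12.497,33.864 19.728,24.295 31.607,22.642 41.176,29.873 42.829,41.752 35.598,51.321 23.719,52.974 14.150,45.743

[4] S885→`#008000` (cut); open run; points: 87.400,51.406 126.694,56.562 202.592,51.700 277.810,48.231 315.065,57.568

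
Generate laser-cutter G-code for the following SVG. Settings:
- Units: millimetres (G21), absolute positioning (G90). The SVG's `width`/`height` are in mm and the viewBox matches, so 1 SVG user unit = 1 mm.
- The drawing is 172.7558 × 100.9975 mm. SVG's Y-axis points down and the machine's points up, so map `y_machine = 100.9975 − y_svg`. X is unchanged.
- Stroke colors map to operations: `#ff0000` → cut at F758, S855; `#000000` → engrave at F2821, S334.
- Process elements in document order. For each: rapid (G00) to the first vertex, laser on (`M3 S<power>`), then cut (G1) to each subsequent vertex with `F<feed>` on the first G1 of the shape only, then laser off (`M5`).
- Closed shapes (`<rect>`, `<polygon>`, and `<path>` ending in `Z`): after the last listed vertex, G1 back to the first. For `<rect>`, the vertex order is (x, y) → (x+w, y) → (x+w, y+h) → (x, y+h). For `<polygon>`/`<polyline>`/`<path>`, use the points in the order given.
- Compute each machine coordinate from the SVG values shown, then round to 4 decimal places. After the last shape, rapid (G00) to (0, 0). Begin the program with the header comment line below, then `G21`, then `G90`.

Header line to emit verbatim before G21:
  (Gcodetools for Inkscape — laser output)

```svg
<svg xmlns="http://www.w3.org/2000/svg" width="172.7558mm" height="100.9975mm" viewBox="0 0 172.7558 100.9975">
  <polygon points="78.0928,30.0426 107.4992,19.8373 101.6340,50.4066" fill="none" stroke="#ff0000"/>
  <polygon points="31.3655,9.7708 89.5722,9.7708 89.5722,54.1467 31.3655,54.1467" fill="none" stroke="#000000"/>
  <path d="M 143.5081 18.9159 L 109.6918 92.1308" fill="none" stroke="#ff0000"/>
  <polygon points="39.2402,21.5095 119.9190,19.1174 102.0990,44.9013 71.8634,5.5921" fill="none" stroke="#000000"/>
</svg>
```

viewBox `0 0 172.7558 100.9975` with mm width/height → 1 unit = 1 mm. Flip: y_m = 100.9975 − y_svg.

**Shape 1** — `<polygon>` regular polygon, stroke `#ff0000` → cut (S855, F758). Machine vertices: (78.0928,70.9549) → (107.4992,81.1602) → (101.6340,50.5909) → (78.0928,70.9549). Closed: final G1 returns to the first vertex.

**Shape 2** — `<polygon>` rectangle, stroke `#000000` → engrave (S334, F2821). Machine vertices: (31.3655,91.2267) → (89.5722,91.2267) → (89.5722,46.8508) → (31.3655,46.8508) → (31.3655,91.2267). Closed: final G1 returns to the first vertex.

**Shape 3** — `<path>` line segment, stroke `#ff0000` → cut (S855, F758). Machine vertices: (143.5081,82.0816) → (109.6918,8.8667). Open path.

**Shape 4** — `<polygon>` closed polygon, stroke `#000000` → engrave (S334, F2821). Machine vertices: (39.2402,79.4880) → (119.9190,81.8801) → (102.0990,56.0962) → (71.8634,95.4054) → (39.2402,79.4880). Closed: final G1 returns to the first vertex.

(Gcodetools for Inkscape — laser output)
G21
G90
G00 X78.0928 Y70.9549
M3 S855
G1 X107.4992 Y81.1602 F758
G1 X101.6340 Y50.5909
G1 X78.0928 Y70.9549
M5
G00 X31.3655 Y91.2267
M3 S334
G1 X89.5722 Y91.2267 F2821
G1 X89.5722 Y46.8508
G1 X31.3655 Y46.8508
G1 X31.3655 Y91.2267
M5
G00 X143.5081 Y82.0816
M3 S855
G1 X109.6918 Y8.8667 F758
M5
G00 X39.2402 Y79.4880
M3 S334
G1 X119.9190 Y81.8801 F2821
G1 X102.0990 Y56.0962
G1 X71.8634 Y95.4054
G1 X39.2402 Y79.4880
M5
G00 X0.0000 Y0.0000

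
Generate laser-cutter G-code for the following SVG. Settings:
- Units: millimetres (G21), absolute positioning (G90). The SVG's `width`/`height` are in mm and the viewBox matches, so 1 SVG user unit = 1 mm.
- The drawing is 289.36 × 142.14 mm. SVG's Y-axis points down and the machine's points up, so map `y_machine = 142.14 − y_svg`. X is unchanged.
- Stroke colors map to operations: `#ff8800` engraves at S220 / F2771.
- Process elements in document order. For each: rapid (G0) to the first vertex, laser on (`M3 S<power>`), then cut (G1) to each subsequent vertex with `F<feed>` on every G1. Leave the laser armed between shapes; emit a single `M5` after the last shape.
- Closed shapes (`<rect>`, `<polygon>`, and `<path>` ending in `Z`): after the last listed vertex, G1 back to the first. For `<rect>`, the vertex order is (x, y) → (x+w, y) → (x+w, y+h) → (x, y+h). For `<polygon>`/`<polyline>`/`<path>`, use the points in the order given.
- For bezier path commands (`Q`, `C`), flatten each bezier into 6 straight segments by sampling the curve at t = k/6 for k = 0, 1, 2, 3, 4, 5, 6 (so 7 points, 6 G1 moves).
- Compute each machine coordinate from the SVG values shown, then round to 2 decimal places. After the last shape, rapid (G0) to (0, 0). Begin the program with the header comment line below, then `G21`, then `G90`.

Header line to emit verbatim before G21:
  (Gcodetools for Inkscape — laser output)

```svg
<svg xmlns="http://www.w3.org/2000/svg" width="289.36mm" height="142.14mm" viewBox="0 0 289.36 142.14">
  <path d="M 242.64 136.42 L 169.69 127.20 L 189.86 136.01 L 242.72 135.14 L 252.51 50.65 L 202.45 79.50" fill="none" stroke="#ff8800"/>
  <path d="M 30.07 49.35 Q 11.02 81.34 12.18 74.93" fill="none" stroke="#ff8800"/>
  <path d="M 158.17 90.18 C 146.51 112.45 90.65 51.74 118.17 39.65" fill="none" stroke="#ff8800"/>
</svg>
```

viewBox `0 0 289.36 142.14` with mm width/height → 1 unit = 1 mm. Flip: y_m = 142.14 − y_svg.

**Shape 1** — `<path>` open polyline, stroke `#ff8800` → engrave (S220, F2771). Machine vertices: (242.64,5.72) → (169.69,14.94) → (189.86,6.13) → (242.72,7.00) → (252.51,91.49) → (202.45,62.64). Open path.

**Shape 2** — `<path>` quadratic bezier, stroke `#ff8800` → engrave (S220, F2771). Control points (SVG): P0=(30.07,49.35), P1=(11.02,81.34), P2=(12.18,74.93); sampled at t=k/6. Machine vertices: (30.07,92.79) → (24.28,83.19) → (19.62,75.73) → (16.07,70.40) → (13.65,67.20) → (12.35,66.14) → (12.18,67.21). Open path.

**Shape 3** — `<path>` cubic bezier, stroke `#ff8800` → engrave (S220, F2771). Control points (SVG): P0=(158.17,90.18), P1=(146.51,112.45), P2=(90.65,51.74), P3=(118.17,39.65); sampled at t=k/6. Machine vertices: (158.17,51.96) → (149.25,47.13) → (136.50,52.48) → (123.48,64.34) → (113.72,79.07) → (110.77,93.00) → (118.17,102.49). Open path.

(Gcodetools for Inkscape — laser output)
G21
G90
G0 X242.64 Y5.72
M3 S220
G1 X169.69 Y14.94 F2771
G1 X189.86 Y6.13 F2771
G1 X242.72 Y7.00 F2771
G1 X252.51 Y91.49 F2771
G1 X202.45 Y62.64 F2771
G0 X30.07 Y92.79
M3 S220
G1 X24.28 Y83.19 F2771
G1 X19.62 Y75.73 F2771
G1 X16.07 Y70.40 F2771
G1 X13.65 Y67.20 F2771
G1 X12.35 Y66.14 F2771
G1 X12.18 Y67.21 F2771
G0 X158.17 Y51.96
M3 S220
G1 X149.25 Y47.13 F2771
G1 X136.50 Y52.48 F2771
G1 X123.48 Y64.34 F2771
G1 X113.72 Y79.07 F2771
G1 X110.77 Y93.00 F2771
G1 X118.17 Y102.49 F2771
M5
G0 X0.00 Y0.00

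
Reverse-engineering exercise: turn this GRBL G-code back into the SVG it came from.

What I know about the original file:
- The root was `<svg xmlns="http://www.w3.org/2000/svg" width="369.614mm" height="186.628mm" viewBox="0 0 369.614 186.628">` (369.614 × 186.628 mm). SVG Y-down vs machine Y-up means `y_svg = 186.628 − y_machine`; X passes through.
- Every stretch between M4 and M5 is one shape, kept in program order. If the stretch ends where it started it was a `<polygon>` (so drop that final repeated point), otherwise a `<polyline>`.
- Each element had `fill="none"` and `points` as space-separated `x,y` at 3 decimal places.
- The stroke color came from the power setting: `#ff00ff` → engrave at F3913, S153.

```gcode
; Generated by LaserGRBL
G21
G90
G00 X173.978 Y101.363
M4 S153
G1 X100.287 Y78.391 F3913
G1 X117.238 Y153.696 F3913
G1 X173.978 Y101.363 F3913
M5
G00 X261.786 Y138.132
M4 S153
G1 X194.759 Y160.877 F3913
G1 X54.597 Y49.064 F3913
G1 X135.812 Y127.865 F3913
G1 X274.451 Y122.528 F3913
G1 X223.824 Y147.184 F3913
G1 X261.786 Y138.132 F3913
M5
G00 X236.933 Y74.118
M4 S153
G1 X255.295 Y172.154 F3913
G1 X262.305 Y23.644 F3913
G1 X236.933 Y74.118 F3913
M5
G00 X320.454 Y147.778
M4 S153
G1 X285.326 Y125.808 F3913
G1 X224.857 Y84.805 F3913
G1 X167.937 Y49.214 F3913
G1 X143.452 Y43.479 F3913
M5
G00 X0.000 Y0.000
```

Each laser-on run becomes one SVG element. Flip Y back into SVG space with y_svg = 186.628 − y_machine. Every run uses S153, so all elements get stroke `#ff00ff` (engrave).

Run 1: The run returns to its start, so emit a `<polygon>` with points (Y-flipped): 173.978,85.265 100.287,108.237 117.238,32.932.

Run 2: The run returns to its start, so emit a `<polygon>` with points (Y-flipped): 261.786,48.496 194.759,25.751 54.597,137.564 135.812,58.763 274.451,64.100 223.824,39.444.

Run 3: The run returns to its start, so emit a `<polygon>` with points (Y-flipped): 236.933,112.510 255.295,14.474 262.305,162.984.

Run 4: The run is open, so emit a `<polyline>` with points (Y-flipped): 320.454,38.850 285.326,60.820 224.857,101.823 167.937,137.414 143.452,143.149.

<svg xmlns="http://www.w3.org/2000/svg" width="369.614mm" height="186.628mm" viewBox="0 0 369.614 186.628">
  <polygon points="173.978,85.265 100.287,108.237 117.238,32.932" fill="none" stroke="#ff00ff"/>
  <polygon points="261.786,48.496 194.759,25.751 54.597,137.564 135.812,58.763 274.451,64.100 223.824,39.444" fill="none" stroke="#ff00ff"/>
  <polygon points="236.933,112.510 255.295,14.474 262.305,162.984" fill="none" stroke="#ff00ff"/>
  <polyline points="320.454,38.850 285.326,60.820 224.857,101.823 167.937,137.414 143.452,143.149" fill="none" stroke="#ff00ff"/>
</svg>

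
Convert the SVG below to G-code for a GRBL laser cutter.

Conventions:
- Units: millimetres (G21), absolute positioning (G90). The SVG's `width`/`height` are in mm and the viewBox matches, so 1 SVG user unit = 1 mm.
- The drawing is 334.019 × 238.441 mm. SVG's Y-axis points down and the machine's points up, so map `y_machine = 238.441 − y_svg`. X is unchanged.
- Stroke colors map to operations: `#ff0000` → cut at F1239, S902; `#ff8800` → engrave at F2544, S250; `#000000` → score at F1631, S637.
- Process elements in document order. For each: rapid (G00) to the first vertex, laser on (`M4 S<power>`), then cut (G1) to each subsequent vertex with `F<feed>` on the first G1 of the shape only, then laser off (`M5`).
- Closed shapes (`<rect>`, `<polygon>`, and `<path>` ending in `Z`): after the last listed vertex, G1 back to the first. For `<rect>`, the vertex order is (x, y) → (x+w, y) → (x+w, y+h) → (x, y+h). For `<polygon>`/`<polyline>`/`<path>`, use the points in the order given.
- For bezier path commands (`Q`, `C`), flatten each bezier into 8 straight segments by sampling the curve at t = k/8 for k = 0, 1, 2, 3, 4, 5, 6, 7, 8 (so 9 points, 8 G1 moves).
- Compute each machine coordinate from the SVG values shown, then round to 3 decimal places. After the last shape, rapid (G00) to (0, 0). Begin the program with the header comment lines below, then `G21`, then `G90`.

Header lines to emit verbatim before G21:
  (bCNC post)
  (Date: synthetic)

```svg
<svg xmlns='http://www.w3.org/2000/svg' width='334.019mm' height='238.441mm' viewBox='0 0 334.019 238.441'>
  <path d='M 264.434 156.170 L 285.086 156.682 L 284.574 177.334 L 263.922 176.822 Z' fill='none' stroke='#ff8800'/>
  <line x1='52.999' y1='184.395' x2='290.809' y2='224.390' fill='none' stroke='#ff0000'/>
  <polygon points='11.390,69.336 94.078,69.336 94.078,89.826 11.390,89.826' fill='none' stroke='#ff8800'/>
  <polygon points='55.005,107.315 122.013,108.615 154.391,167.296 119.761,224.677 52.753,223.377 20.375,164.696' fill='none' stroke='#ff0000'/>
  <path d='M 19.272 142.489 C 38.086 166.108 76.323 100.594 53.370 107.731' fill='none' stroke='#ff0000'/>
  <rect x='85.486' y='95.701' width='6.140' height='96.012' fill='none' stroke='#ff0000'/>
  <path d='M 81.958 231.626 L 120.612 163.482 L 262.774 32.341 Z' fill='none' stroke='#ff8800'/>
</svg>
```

(bCNC post)
(Date: synthetic)
G21
G90
G00 X264.434 Y82.271
M4 S250
G1 X285.086 Y81.759 F2544
G1 X284.574 Y61.107
G1 X263.922 Y61.619
G1 X264.434 Y82.271
M5
G00 X52.999 Y54.046
M4 S902
G1 X290.809 Y14.051 F1239
M5
G00 X11.390 Y169.105
M4 S250
G1 X94.078 Y169.105 F2544
G1 X94.078 Y148.615
G1 X11.390 Y148.615
G1 X11.390 Y169.105
M5
G00 X55.005 Y131.126
M4 S902
G1 X122.013 Y129.826 F1239
G1 X154.391 Y71.145
G1 X119.761 Y13.764
G1 X52.753 Y15.064
G1 X20.375 Y73.745
G1 X55.005 Y131.126
M5
G00 X19.272 Y95.952
M4 S902
G1 X27.080 Y90.957 F1239
G1 X35.765 Y92.422
G1 X44.381 Y98.452
G1 X51.984 Y107.150
G1 X57.629 Y116.621
G1 X60.371 Y124.969
G1 X59.267 Y130.297
G1 X53.370 Y130.710
M5
G00 X85.486 Y142.740
M4 S902
G1 X91.626 Y142.740 F1239
G1 X91.626 Y46.728
G1 X85.486 Y46.728
G1 X85.486 Y142.740
M5
G00 X81.958 Y6.815
M4 S250
G1 X120.612 Y74.959 F2544
G1 X262.774 Y206.100
G1 X81.958 Y6.815
M5
G00 X0.000 Y0.000

Since the viewBox matches the mm dimensions, user units are millimetres directly. The only transform is the Y-flip y_m = 238.441 − y_svg.

Shape 1 is a regular polygon drawn with `<path>`. Its stroke #ff8800 means engrave at S250, F2544. After flipping Y the toolpath is (264.434,82.271) → (285.086,81.759) → (284.574,61.107) → (263.922,61.619) → (264.434,82.271), returning to the start.

Shape 2 is a line segment drawn with `<line>`. Its stroke #ff0000 means cut at S902, F1239. After flipping Y the toolpath is (52.999,54.046) → (290.809,14.051).

Shape 3 is a rectangle drawn with `<polygon>`. Its stroke #ff8800 means engrave at S250, F2544. After flipping Y the toolpath is (11.390,169.105) → (94.078,169.105) → (94.078,148.615) → (11.390,148.615) → (11.390,169.105), returning to the start.

Shape 4 is a regular polygon drawn with `<polygon>`. Its stroke #ff0000 means cut at S902, F1239. After flipping Y the toolpath is (55.005,131.126) → (122.013,129.826) → (154.391,71.145) → (119.761,13.764) → (52.753,15.064) → (20.375,73.745) → (55.005,131.126), returning to the start.

Shape 5 is a cubic bezier drawn with `<path>`. Its stroke #ff0000 means cut at S902, F1239. After flipping Y the toolpath is (19.272,95.952) → (27.080,90.957) → (35.765,92.422) → (44.381,98.452) → (51.984,107.150) → (57.629,116.621) → (60.371,124.969) → (59.267,130.297) → (53.370,130.710).

Shape 6 is a rectangle drawn with `<rect>`. Its stroke #ff0000 means cut at S902, F1239. After flipping Y the toolpath is (85.486,142.740) → (91.626,142.740) → (91.626,46.728) → (85.486,46.728) → (85.486,142.740), returning to the start.

Shape 7 is a closed polygon drawn with `<path>`. Its stroke #ff8800 means engrave at S250, F2544. After flipping Y the toolpath is (81.958,6.815) → (120.612,74.959) → (262.774,206.100) → (81.958,6.815), returning to the start.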